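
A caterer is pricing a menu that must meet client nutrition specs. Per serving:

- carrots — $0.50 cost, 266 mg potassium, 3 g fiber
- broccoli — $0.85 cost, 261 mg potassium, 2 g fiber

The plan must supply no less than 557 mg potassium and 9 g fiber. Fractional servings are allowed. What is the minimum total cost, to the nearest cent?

$1.50

For a min-cost LP with two ≥-constraints, a basic feasible solution has at most two positive variables.
carrots only: max(557/266, 9/3) = 3 servings → $1.50.
broccoli only: max(557/261, 9/2) = 4.5 servings → $3.83.
carrots + broccoli: the both-tight solution has a negative serving — not a feasible corner.
The minimum over all feasible corners is $1.50.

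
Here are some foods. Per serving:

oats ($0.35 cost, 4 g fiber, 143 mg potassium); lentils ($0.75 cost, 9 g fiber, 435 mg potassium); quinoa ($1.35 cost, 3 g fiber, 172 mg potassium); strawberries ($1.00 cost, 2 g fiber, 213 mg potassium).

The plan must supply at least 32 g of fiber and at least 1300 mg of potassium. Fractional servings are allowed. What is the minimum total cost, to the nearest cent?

$2.67

oats only: max(32/4, 1300/143) = 9.091 servings → $3.18.
lentils only: max(32/9, 1300/435) = 3.556 servings → $2.67.
quinoa only: max(32/3, 1300/172) = 10.67 servings → $14.40.
strawberries only: max(32/2, 1300/213) = 16 servings → $16.00.
oats + lentils with both tight: 4.901 servings and 1.377 servings → $2.75.
oats + quinoa with both tight: 6.193 servings and 2.409 servings → $5.42.
oats + strawberries with both tight: 7.449 servings and 1.102 servings → $3.71.
lentils + quinoa: intersection lies outside the first quadrant.
lentils + strawberries with both targets exact would need a negative amount; discard.
quinoa + strawberries with both targets exact would need a negative amount; discard.
So the least-cost plan costs $2.67.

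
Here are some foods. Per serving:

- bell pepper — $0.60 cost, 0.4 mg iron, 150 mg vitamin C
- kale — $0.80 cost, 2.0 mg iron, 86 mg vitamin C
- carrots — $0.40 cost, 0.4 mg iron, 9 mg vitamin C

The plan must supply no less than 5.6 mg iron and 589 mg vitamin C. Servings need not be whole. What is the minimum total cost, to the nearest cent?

At the optimum either one food covers both requirements or two foods hit both targets exactly; no other combination can be cheaper.
bell pepper only: max(5.6/0.4, 589/150) = 14 servings → $8.40.
kale only: max(5.6/2.0, 589/86) = 6.849 servings → $5.48.
carrots only: max(5.6/0.4, 589/9) = 65.44 servings → $26.18.
bell pepper + kale with both tight: 2.622 servings and 2.276 servings → $3.39.
bell pepper + carrots with both tight: 3.284 servings and 10.72 servings → $6.26.
kale + carrots: the both-tight solution has a negative serving — not a feasible corner.
The minimum over all feasible corners is $3.39.

$3.39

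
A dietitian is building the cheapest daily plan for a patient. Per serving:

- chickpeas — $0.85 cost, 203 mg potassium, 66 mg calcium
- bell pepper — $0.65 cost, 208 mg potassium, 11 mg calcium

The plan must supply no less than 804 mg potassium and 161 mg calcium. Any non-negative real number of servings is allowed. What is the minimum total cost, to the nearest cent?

$2.97

chickpeas only: max(804/203, 161/66) = 3.961 servings → $3.37.
bell pepper only: max(804/208, 161/11) = 14.64 servings → $9.51.
chickpeas + bell pepper with both tight: 2.144 servings and 1.773 servings → $2.97.
So the least-cost plan costs $2.97.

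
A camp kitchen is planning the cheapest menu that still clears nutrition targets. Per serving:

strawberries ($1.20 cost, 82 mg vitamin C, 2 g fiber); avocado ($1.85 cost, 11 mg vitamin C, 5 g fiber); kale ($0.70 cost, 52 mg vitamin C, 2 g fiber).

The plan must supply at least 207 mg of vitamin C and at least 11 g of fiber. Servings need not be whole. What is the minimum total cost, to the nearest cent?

At the optimum either one food covers both requirements or two foods hit both targets exactly; no other combination can be cheaper.
strawberries only: max(207/82, 11/2) = 5.5 servings → $6.60.
avocado only: max(207/11, 11/5) = 18.82 servings → $34.81.
kale only: max(207/52, 11/2) = 5.5 servings → $3.85.
strawberries + avocado with both tight: 2.356 servings and 1.258 servings → $5.15.
strawberries + kale: the both-tight solution has a negative serving — not a feasible corner.
avocado + kale with both tight: 0.6639 servings and 3.84 servings → $3.92.
So the least-cost plan costs $3.85.

$3.85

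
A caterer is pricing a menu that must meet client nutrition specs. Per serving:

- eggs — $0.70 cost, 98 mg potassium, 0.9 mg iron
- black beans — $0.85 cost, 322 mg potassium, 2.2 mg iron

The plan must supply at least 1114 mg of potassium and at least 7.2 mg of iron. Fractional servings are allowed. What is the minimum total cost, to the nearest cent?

The cheapest plan sits at a corner of the feasible region — with two constraints it uses at most two foods.
eggs only: max(1114/98, 7.2/0.9) = 11.37 servings → $7.96.
black beans only: max(1114/322, 7.2/2.2) = 3.46 servings → $2.94.
eggs + black beans: intersection lies outside the first quadrant.
Cheapest feasible corner: $2.94.

$2.94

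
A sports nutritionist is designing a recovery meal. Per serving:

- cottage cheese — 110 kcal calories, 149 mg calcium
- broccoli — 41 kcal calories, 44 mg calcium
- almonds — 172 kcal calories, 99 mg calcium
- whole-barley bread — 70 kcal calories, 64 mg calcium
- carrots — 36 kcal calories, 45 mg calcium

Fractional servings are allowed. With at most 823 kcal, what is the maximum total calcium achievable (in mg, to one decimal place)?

1114.8 mg

Calcium per kcal: cottage cheese 1.355, carrots 1.25, broccoli 1.073, whole-barley bread 0.9143, almonds 0.5756.
With no serving limits, spend the whole calories allowance on cottage cheese: 823 kcal / 110 kcal × 149 mg = 1114.8 mg.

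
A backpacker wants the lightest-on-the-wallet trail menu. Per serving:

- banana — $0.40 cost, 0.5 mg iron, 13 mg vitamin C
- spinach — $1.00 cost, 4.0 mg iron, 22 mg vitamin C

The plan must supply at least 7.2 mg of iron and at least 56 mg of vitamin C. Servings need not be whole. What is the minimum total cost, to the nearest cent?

Minimising a linear cost over {iron ≥ 7.2, vitamin C ≥ 56, servings ≥ 0} — the optimum is at a vertex, using one or two foods.
banana only: max(7.2/0.5, 56/13) = 14.4 servings → $5.76.
spinach only: max(7.2/4.0, 56/22) = 2.545 servings → $2.55.
banana + spinach with both tight: 1.6 servings and 1.6 servings → $2.24.
So the least-cost plan costs $2.24.

$2.24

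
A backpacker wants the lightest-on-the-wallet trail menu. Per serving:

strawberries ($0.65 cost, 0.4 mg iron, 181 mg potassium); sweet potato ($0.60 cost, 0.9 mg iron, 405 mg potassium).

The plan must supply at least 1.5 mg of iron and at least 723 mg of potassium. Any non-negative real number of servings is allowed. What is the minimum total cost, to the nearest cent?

An LP optimum is at a vertex; with two nutrient constraints at most two foods are used. Check each candidate.
strawberries only: max(1.5/0.4, 723/181) = 3.994 servings → $2.60.
sweet potato only: max(1.5/0.9, 723/405) = 1.785 servings → $1.07.
strawberries + sweet potato: the both-tight solution has a negative serving — not a feasible corner.
The minimum over all feasible corners is $1.07.

$1.07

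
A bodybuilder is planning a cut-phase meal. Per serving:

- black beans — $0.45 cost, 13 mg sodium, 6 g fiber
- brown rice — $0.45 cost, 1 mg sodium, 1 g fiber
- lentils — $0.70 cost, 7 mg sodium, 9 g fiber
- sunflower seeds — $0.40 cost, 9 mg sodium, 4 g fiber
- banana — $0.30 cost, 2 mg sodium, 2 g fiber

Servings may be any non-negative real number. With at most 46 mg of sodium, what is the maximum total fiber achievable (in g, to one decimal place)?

Fiber per mg sodium: lentils 1.286, brown rice 1, banana 1, black beans 0.4615, sunflower seeds 0.4444.
With no serving limits, spend the whole sodium allowance on lentils: 46 mg / 7 mg × 9 g = 59.1 g.

59.1 g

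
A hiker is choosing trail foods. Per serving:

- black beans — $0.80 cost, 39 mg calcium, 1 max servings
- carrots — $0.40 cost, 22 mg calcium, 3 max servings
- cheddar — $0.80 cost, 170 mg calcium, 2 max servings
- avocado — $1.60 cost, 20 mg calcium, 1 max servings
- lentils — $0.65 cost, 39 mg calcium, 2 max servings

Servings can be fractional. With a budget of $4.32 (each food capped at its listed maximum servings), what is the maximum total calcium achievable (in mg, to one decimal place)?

Calcium per dollar: cheddar 212.5, lentils 60, carrots 55, black beans 48.75, avocado 12.5.
Take 2 servings of cheddar: spends $1.60, +340.0 mg calcium (running total 340.0 mg).
Take 2 servings of lentils: spends $1.30, +78.0 mg calcium (running total 418.0 mg).
Take 3 servings of carrots: spends $1.20, +66.0 mg calcium (running total 484.0 mg).
Take 0.275 servings of black beans: spends $0.22, +10.7 mg calcium (running total 494.7 mg).
Greedy by best ratio exhausts the cost allowance optimally: 494.7 mg.

494.7 mg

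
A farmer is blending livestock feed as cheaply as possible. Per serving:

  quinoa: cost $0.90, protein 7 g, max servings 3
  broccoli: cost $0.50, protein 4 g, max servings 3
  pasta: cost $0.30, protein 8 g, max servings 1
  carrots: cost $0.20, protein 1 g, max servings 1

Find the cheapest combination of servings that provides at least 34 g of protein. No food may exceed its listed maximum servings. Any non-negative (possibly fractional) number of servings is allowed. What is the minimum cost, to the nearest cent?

Cost per g of protein: pasta $0.0375, broccoli $0.1250, quinoa $0.1286, carrots $0.2000.
Take 1 serving of pasta: +8.0 g protein for $0.30 (total $0.30, still need 26.0 g).
Take 3 servings of broccoli: +12.0 g protein for $1.50 (total $1.80, still need 14.0 g).
Take 2 servings of quinoa: +14.0 g protein for $1.80 (total $3.60, still need 0.0 g).
Greedy by cheapest-per-g is optimal for a single linear constraint, so the minimum cost is $3.60.

$3.60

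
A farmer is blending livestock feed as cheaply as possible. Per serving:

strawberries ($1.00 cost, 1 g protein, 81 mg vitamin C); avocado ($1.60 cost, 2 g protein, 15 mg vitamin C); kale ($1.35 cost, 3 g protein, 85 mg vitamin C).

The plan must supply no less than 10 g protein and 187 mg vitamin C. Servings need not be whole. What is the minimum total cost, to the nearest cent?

Two binding constraints pin down two serving amounts, so the optimal mix uses at most two foods. The candidates are each food alone (scaled to the tighter of protein/vitamin C) and each pair with both constraints tight.
strawberries only: max(10/1, 187/81) = 10 servings → $10.00.
avocado only: max(10/2, 187/15) = 12.47 servings → $19.95.
kale only: max(10/3, 187/85) = 3.333 servings → $4.50.
strawberries + avocado with both tight: 1.524 servings and 4.238 servings → $8.30.
strawberries + kale with both targets exact would need a negative amount; discard.
avocado + kale with both tight: 2.312 servings and 1.792 servings → $6.12.
So the least-cost plan costs $4.50.

$4.50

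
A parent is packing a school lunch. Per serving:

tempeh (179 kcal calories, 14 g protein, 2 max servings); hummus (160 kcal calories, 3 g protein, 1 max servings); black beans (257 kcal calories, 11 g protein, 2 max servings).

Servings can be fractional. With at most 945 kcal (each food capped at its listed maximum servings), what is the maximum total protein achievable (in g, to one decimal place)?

Protein per kcal: tempeh 0.07821, black beans 0.0428, hummus 0.01875.
Take 2 servings of tempeh: uses 358 kcal, +28.0 g protein (running total 28.0 g).
Take 2 servings of black beans: uses 514 kcal, +22.0 g protein (running total 50.0 g).
Take 0.4562 servings of hummus: uses 73 kcal, +1.4 g protein (running total 51.4 g).
Filling greedily by protein-per-kcal is optimal for one linear limit, giving 51.4 g.

51.4 g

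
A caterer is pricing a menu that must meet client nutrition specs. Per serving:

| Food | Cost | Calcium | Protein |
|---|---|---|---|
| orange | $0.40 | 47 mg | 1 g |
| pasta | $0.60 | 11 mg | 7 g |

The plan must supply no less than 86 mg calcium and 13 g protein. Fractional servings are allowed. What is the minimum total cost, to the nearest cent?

orange only: max(86/47, 13/1) = 13 servings → $5.20.
pasta only: max(86/11, 13/7) = 7.818 servings → $4.69.
orange + pasta with both tight: 1.443 servings and 1.651 servings → $1.57.
Cheapest feasible corner: $1.57.

$1.57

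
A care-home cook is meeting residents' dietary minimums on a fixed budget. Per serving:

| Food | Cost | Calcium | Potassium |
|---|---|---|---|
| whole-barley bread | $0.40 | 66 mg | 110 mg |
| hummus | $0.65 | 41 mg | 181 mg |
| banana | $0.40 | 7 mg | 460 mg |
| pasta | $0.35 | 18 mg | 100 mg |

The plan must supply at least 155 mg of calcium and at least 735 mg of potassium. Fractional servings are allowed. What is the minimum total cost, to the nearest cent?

$1.32

A basic optimal solution has at most two foods positive. Try each food alone and each pair with both targets met exactly.
whole-barley bread only: max(155/66, 735/110) = 6.682 servings → $2.67.
hummus only: max(155/41, 735/181) = 4.061 servings → $2.64.
banana only: max(155/7, 735/460) = 22.14 servings → $8.86.
pasta only: max(155/18, 735/100) = 8.611 servings → $3.01.
whole-barley bread + hummus: the both-tight solution has a negative serving — not a feasible corner.
whole-barley bread + banana with both tight: 2.236 servings and 1.063 servings → $1.32.
whole-barley bread + pasta with both tight: 0.4913 servings and 6.81 servings → $2.58.
hummus + banana with both tight: 3.76 servings and 0.1182 servings → $2.49.
hummus + pasta with both tight: 2.696 servings and 2.47 servings → $2.62.
banana + pasta: intersection lies outside the first quadrant.
The minimum over all feasible corners is $1.32.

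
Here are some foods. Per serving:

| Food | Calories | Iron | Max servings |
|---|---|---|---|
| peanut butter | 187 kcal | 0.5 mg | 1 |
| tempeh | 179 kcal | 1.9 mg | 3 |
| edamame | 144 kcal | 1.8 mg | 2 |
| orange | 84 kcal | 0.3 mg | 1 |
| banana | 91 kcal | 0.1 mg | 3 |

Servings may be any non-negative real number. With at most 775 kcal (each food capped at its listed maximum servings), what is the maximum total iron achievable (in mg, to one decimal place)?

8.8 mg

Iron per kcal: edamame 0.0125, tempeh 0.01061, orange 0.003571, peanut butter 0.002674, banana 0.001099.
Take 2 servings of edamame: uses 288 kcal, +3.6 mg iron (running total 3.6 mg).
Take 2.721 servings of tempeh: uses 487 kcal, +5.2 mg iron (running total 8.8 mg).
Filling greedily by iron-per-kcal is optimal for one linear limit, giving 8.8 mg.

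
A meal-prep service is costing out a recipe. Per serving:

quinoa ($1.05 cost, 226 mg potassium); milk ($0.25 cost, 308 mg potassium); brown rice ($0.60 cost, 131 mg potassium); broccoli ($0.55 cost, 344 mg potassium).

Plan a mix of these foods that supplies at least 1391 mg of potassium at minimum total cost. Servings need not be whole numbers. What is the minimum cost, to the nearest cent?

$1.13

Cost per mg of potassium: milk $0.0008, broccoli $0.0016, brown rice $0.0046, quinoa $0.0046.
With no serving limits, use only milk: 1391 mg / 308 mg = 4.516 servings × $0.25 = $1.13.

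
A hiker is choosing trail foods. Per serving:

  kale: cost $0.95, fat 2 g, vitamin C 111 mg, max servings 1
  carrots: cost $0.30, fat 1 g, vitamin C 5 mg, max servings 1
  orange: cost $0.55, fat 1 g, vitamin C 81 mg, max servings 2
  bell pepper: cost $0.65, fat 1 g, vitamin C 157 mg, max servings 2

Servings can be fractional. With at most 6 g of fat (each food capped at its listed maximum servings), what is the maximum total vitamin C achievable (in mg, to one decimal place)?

Vitamin C per g fat: bell pepper 157, orange 81, kale 55.5, carrots 5.
Take 2 servings of bell pepper: uses 2 g fat, +314.0 mg vitamin C (running total 314.0 mg).
Take 2 servings of orange: uses 2 g fat, +162.0 mg vitamin C (running total 476.0 mg).
Take 1 serving of kale: uses 2 g fat, +111.0 mg vitamin C (running total 587.0 mg).
Filling greedily by vitamin C-per-g fat is optimal for one linear limit, giving 587.0 mg.

587.0 mg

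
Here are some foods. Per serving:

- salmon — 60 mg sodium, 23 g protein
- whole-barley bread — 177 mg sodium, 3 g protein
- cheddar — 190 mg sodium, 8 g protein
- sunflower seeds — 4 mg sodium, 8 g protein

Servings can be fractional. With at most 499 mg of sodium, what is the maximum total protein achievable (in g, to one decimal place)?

998.0 g

Protein per mg sodium: sunflower seeds 2, salmon 0.3833, cheddar 0.04211, whole-barley bread 0.01695.
With no serving limits, spend the whole sodium allowance on sunflower seeds: 499 mg / 4 mg × 8 g = 998.0 g.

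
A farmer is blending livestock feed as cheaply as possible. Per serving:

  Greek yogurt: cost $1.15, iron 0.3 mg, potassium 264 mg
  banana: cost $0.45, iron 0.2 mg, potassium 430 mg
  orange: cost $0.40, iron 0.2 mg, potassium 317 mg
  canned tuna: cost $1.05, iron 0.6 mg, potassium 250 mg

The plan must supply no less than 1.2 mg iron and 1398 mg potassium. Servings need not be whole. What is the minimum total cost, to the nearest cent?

$2.29

Two binding constraints pin down two serving amounts, so the optimal mix uses at most two foods. The candidates are each food alone (scaled to the tighter of iron/potassium) and each pair with both constraints tight.
Greek yogurt only: max(1.2/0.3, 1398/264) = 5.295 servings → $6.09.
banana only: max(1.2/0.2, 1398/430) = 6 servings → $2.70.
orange only: max(1.2/0.2, 1398/317) = 6 servings → $2.40.
canned tuna only: max(1.2/0.6, 1398/250) = 5.592 servings → $5.87.
Greek yogurt + banana with both tight: 3.102 servings and 1.346 servings → $4.17.
Greek yogurt + orange with both tight: 2.383 servings and 2.426 servings → $3.71.
Greek yogurt + canned tuna: intersection lies outside the first quadrant.
banana + orange: the both-tight solution has a negative serving — not a feasible corner.
banana + canned tuna with both tight: 2.59 servings and 1.137 servings → $2.36.
orange + canned tuna with both tight: 3.843 servings and 0.719 servings → $2.29.
So the least-cost plan costs $2.29.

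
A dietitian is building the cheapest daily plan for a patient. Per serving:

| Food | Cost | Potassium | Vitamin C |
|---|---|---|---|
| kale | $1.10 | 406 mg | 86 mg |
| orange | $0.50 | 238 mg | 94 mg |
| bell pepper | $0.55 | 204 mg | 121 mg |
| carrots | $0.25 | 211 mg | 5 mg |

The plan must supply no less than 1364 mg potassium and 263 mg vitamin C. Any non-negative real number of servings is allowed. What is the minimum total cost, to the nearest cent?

kale only: max(1364/406, 263/86) = 3.36 servings → $3.70.
orange only: max(1364/238, 263/94) = 5.731 servings → $2.87.
bell pepper only: max(1364/204, 263/121) = 6.686 servings → $3.68.
carrots only: max(1364/211, 263/5) = 52.6 servings → $13.15.
kale + orange with both targets exact would need a negative amount; discard.
kale + bell pepper with both targets exact would need a negative amount; discard.
kale + carrots with both tight: 3.02 servings and 0.6531 servings → $3.49.
orange + bell pepper: intersection lies outside the first quadrant.
orange + carrots with both tight: 2.611 servings and 3.52 servings → $2.19.
bell pepper + carrots with both tight: 1.986 servings and 4.545 servings → $2.23.
So the least-cost plan costs $2.19.

$2.19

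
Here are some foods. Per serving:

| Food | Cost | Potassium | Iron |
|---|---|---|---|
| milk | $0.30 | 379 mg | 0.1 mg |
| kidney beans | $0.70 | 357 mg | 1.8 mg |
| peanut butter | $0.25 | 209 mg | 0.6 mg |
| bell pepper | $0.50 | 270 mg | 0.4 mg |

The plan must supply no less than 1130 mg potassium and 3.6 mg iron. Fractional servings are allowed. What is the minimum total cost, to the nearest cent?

Two binding constraints pin down two serving amounts, so the optimal mix uses at most two foods. The candidates are each food alone (scaled to the tighter of potassium/iron) and each pair with both constraints tight.
milk only: max(1130/379, 3.6/0.1) = 36 servings → $10.80.
kidney beans only: max(1130/357, 3.6/1.8) = 3.165 servings → $2.22.
peanut butter only: max(1130/209, 3.6/0.6) = 6 servings → $1.50.
bell pepper only: max(1130/270, 3.6/0.4) = 9 servings → $4.50.
milk + kidney beans with both tight: 1.158 servings and 1.936 servings → $1.70.
milk + peanut butter: the both-tight solution has a negative serving — not a feasible corner.
milk + bell pepper with both targets exact would need a negative amount; discard.
kidney beans + peanut butter with both tight: 0.4593 servings and 4.622 servings → $1.48.
kidney beans + bell pepper with both tight: 1.515 servings and 2.182 servings → $2.15.
peanut butter + bell pepper: the both-tight solution has a negative serving — not a feasible corner.
Cheapest feasible corner: $1.48.

$1.48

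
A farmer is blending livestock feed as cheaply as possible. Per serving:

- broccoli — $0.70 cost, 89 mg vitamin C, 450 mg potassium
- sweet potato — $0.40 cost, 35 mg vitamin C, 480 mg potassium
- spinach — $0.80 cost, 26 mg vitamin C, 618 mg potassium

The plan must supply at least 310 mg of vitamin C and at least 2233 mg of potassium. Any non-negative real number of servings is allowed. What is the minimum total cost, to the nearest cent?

The cheapest plan sits at a corner of the feasible region — with two constraints it uses at most two foods.
broccoli only: max(310/89, 2233/450) = 4.962 servings → $3.47.
sweet potato only: max(310/35, 2233/480) = 8.857 servings → $3.54.
spinach only: max(310/26, 2233/618) = 11.92 servings → $9.54.
broccoli + sweet potato with both tight: 2.619 servings and 2.196 servings → $2.71.
broccoli + spinach with both tight: 3.084 servings and 1.368 servings → $3.25.
sweet potato + spinach: the both-tight solution has a negative serving — not a feasible corner.
The minimum over all feasible corners is $2.71.

$2.71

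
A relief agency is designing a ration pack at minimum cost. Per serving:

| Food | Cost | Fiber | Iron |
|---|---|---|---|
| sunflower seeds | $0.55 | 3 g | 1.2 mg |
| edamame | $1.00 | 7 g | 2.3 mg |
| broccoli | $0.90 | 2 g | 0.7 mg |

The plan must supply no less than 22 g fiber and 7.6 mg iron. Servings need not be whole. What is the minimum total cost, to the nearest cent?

$3.30

sunflower seeds only: max(22/3, 7.6/1.2) = 7.333 servings → $4.03.
edamame only: max(22/7, 7.6/2.3) = 3.304 servings → $3.30.
broccoli only: max(22/2, 7.6/0.7) = 11 servings → $9.90.
sunflower seeds + edamame with both tight: 1.733 servings and 2.4 servings → $3.35.
sunflower seeds + broccoli with both targets exact would need a negative amount; discard.
edamame + broccoli with both tight: 0.6667 servings and 8.667 servings → $8.47.
Cheapest feasible corner: $3.30.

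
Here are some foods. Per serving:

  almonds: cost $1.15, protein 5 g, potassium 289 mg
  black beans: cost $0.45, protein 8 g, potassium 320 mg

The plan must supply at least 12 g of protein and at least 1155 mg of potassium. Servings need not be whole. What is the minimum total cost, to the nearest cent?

$1.62

With two linear requirements the optimum uses one or two foods; enumerate the corners.
almonds only: max(12/5, 1155/289) = 3.997 servings → $4.60.
black beans only: max(12/8, 1155/320) = 3.609 servings → $1.62.
almonds + black beans with both targets exact would need a negative amount; discard.
So the least-cost plan costs $1.62.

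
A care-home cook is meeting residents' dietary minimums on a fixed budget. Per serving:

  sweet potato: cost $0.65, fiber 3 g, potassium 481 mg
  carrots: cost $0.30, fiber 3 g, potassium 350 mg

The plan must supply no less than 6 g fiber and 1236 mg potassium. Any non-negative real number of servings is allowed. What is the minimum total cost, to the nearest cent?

Check every corner: each single food scaled to meet both minima, and each pair solved so both constraints bind.
sweet potato only: max(6/3, 1236/481) = 2.57 servings → $1.67.
carrots only: max(6/3, 1236/350) = 3.531 servings → $1.06.
sweet potato + carrots: intersection lies outside the first quadrant.
So the least-cost plan costs $1.06.

$1.06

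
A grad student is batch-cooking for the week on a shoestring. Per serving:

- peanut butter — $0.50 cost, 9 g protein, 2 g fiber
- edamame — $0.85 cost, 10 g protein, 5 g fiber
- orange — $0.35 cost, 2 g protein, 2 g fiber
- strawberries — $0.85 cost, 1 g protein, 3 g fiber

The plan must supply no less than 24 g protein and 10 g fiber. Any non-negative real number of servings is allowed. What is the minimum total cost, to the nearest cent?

For a min-cost LP with two ≥-constraints, a basic feasible solution has at most two positive variables.
peanut butter only: max(24/9, 10/2) = 5 servings → $2.50.
edamame only: max(24/10, 10/5) = 2.4 servings → $2.04.
orange only: max(24/2, 10/2) = 12 servings → $4.20.
strawberries only: max(24/1, 10/3) = 24 servings → $20.40.
peanut butter + edamame with both tight: 0.8 servings and 1.68 servings → $1.83.
peanut butter + orange with both tight: 2 servings and 3 servings → $2.05.
peanut butter + strawberries with both tight: 2.48 servings and 1.68 servings → $2.67.
edamame + orange with both targets exact would need a negative amount; discard.
edamame + strawberries: the both-tight solution has a negative serving — not a feasible corner.
orange + strawberries with both targets exact would need a negative amount; discard.
The minimum over all feasible corners is $1.83.

$1.83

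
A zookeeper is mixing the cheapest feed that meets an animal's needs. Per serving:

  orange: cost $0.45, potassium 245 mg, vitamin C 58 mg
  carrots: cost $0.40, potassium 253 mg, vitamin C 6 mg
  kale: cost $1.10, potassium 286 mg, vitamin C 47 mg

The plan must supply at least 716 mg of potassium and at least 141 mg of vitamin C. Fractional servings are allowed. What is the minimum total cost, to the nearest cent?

orange only: max(716/245, 141/58) = 2.922 servings → $1.32.
carrots only: max(716/253, 141/6) = 23.5 servings → $9.40.
kale only: max(716/286, 141/47) = 3 servings → $3.30.
orange + carrots with both tight: 2.376 servings and 0.5289 servings → $1.28.
orange + kale with both tight: 1.316 servings and 1.377 servings → $2.11.
carrots + kale with both targets exact would need a negative amount; discard.
Cheapest feasible corner: $1.28.

$1.28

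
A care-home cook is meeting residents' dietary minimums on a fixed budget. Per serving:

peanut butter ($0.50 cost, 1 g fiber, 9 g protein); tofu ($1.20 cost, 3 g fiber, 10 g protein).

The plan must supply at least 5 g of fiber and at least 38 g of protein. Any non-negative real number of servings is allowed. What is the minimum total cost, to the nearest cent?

Compare the cost at each extreme point of the feasible region.
peanut butter only: max(5/1, 38/9) = 5 servings → $2.50.
tofu only: max(5/3, 38/10) = 3.8 servings → $4.56.
peanut butter + tofu with both tight: 3.765 servings and 0.4118 servings → $2.38.
The minimum over all feasible corners is $2.38.

$2.38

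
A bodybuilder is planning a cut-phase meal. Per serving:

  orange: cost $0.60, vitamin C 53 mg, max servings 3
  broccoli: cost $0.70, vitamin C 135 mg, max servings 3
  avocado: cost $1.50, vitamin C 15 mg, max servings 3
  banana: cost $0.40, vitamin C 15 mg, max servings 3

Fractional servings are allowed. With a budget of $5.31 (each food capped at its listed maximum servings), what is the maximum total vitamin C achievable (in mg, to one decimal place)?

611.1 mg

Vitamin C per dollar: broccoli 192.9, orange 88.33, banana 37.5, avocado 10.
Take 3 servings of broccoli: spends $2.10, +405.0 mg vitamin C (running total 405.0 mg).
Take 3 servings of orange: spends $1.80, +159.0 mg vitamin C (running total 564.0 mg).
Take 3 servings of banana: spends $1.20, +45.0 mg vitamin C (running total 609.0 mg).
Take 0.14 servings of avocado: spends $0.21, +2.1 mg vitamin C (running total 611.1 mg).
Filling greedily by vitamin C-per-dollar is optimal for one linear limit, giving 611.1 mg.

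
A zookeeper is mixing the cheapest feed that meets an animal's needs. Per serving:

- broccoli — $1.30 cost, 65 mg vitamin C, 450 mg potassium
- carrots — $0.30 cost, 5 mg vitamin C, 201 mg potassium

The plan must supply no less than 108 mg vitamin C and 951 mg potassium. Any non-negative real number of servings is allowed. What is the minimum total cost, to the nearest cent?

The cheapest plan sits at a corner of the feasible region — with two constraints it uses at most two foods.
broccoli only: max(108/65, 951/450) = 2.113 servings → $2.75.
carrots only: max(108/5, 951/201) = 21.6 servings → $6.48.
broccoli + carrots with both tight: 1.568 servings and 1.222 servings → $2.40.
The minimum over all feasible corners is $2.40.

$2.40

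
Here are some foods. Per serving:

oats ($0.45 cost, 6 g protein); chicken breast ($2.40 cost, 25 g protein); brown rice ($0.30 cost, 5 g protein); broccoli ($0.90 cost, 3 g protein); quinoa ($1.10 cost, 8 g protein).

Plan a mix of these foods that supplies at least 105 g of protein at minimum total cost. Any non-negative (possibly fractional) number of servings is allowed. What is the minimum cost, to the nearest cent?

$6.30

Cost per g of protein: brown rice $0.0600, oats $0.0750, chicken breast $0.0960, quinoa $0.1375, broccoli $0.3000.
With no serving limits, use only brown rice: 105 g / 5 g = 21 servings × $0.30 = $6.30.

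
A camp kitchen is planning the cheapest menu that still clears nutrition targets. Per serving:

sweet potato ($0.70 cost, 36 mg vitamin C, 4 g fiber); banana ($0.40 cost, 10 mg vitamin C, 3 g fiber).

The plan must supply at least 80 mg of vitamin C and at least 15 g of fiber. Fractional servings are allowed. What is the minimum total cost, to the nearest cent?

$2.22

At the optimum either one food covers both requirements or two foods hit both targets exactly; no other combination can be cheaper.
sweet potato only: max(80/36, 15/4) = 3.75 servings → $2.62.
banana only: max(80/10, 15/3) = 8 servings → $3.20.
sweet potato + banana with both tight: 1.324 servings and 3.235 servings → $2.22.
The minimum over all feasible corners is $2.22.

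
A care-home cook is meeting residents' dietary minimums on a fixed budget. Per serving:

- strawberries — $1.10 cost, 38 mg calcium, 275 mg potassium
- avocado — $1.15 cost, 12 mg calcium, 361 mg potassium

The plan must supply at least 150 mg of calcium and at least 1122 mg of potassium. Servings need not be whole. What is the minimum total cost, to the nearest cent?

Check every corner: each single food scaled to meet both minima, and each pair solved so both constraints bind.
strawberries only: max(150/38, 1122/275) = 4.08 servings → $4.49.
avocado only: max(150/12, 1122/361) = 12.5 servings → $14.38.
strawberries + avocado with both tight: 3.905 servings and 0.133 servings → $4.45.
Cheapest feasible corner: $4.45.

$4.45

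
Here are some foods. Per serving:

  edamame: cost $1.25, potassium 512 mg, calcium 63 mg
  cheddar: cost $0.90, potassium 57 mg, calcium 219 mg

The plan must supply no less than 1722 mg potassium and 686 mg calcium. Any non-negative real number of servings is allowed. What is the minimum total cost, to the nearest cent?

$5.91

With two linear requirements the optimum uses one or two foods; enumerate the corners.
edamame only: max(1722/512, 686/63) = 10.89 servings → $13.61.
cheddar only: max(1722/57, 686/219) = 30.21 servings → $27.19.
edamame + cheddar with both tight: 3.114 servings and 2.237 servings → $5.91.
So the least-cost plan costs $5.91.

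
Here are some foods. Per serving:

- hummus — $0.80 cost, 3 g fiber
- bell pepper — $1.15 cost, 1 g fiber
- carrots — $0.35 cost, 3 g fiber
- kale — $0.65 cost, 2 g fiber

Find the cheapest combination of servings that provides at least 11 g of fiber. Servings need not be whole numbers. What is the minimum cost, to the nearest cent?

$1.28

Cost per g of fiber: carrots $0.1167, hummus $0.2667, kale $0.3250, bell pepper $1.1500.
With no serving limits, use only carrots: 11 g / 3 g = 3.667 servings × $0.35 = $1.28.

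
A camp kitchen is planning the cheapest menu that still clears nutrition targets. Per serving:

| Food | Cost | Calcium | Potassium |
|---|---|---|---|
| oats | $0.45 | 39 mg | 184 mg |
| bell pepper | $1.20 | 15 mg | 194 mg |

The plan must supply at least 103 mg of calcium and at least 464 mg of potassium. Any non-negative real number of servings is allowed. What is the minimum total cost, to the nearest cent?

This is a tiny linear program; its minimum lies at a vertex of the feasible set. List the vertices and price them.
oats only: max(103/39, 464/184) = 2.641 servings → $1.19.
bell pepper only: max(103/15, 464/194) = 6.867 servings → $8.24.
oats + bell pepper: the both-tight solution has a negative serving — not a feasible corner.
Cheapest feasible corner: $1.19.

$1.19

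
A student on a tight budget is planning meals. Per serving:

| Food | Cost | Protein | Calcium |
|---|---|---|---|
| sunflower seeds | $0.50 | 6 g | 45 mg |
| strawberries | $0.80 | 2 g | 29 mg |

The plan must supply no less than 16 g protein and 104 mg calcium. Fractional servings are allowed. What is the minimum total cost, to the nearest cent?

The cheapest plan sits at a corner of the feasible region — with two constraints it uses at most two foods.
sunflower seeds only: max(16/6, 104/45) = 2.667 servings → $1.33.
strawberries only: max(16/2, 104/29) = 8 servings → $6.40.
sunflower seeds + strawberries: the both-tight solution has a negative serving — not a feasible corner.
So the least-cost plan costs $1.33.

$1.33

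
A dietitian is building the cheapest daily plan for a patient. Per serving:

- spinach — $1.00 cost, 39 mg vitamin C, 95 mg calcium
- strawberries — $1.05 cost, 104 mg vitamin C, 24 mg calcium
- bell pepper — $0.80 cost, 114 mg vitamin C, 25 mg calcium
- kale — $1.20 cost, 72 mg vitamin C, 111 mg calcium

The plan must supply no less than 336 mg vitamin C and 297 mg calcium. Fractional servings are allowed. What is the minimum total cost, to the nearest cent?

$3.99

With two linear requirements the optimum uses one or two foods; enumerate the corners.
spinach only: max(336/39, 297/95) = 8.615 servings → $8.62.
strawberries only: max(336/104, 297/24) = 12.38 servings → $12.99.
bell pepper only: max(336/114, 297/25) = 11.88 servings → $9.50.
kale only: max(336/72, 297/111) = 4.667 servings → $5.60.
spinach + strawberries with both tight: 2.552 servings and 2.274 servings → $4.94.
spinach + bell pepper with both tight: 2.583 servings and 2.064 servings → $4.23.
spinach + kale with both targets exact would need a negative amount; discard.
strawberries + bell pepper: the both-tight solution has a negative serving — not a feasible corner.
strawberries + kale with both tight: 1.621 servings and 2.325 servings → $4.49.
bell pepper + kale with both tight: 1.466 servings and 2.345 servings → $3.99.
Cheapest feasible corner: $3.99.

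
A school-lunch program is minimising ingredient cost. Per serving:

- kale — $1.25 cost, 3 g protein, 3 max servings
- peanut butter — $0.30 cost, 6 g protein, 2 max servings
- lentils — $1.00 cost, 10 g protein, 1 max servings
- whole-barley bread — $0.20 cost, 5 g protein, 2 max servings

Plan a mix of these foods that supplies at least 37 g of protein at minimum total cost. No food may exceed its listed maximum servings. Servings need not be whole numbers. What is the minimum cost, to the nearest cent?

$4.08

Cost per g of protein: whole-barley bread $0.0400, peanut butter $0.0500, lentils $0.1000, kale $0.4167.
Take 2 servings of whole-barley bread: +10.0 g protein for $0.40 (total $0.40, still need 27.0 g).
Take 2 servings of peanut butter: +12.0 g protein for $0.60 (total $1.00, still need 15.0 g).
Take 1 serving of lentils: +10.0 g protein for $1.00 (total $2.00, still need 5.0 g).
Take 1.667 servings of kale: +5.0 g protein for $2.08 (total $4.08, still need 0.0 g).
Filling from the cheapest source first is optimal under one linear minimum: $4.08.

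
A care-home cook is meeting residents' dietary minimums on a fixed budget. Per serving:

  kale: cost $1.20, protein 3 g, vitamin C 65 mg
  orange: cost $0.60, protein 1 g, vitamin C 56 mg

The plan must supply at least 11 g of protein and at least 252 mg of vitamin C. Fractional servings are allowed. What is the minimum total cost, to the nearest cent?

$4.48

kale only: max(11/3, 252/65) = 3.877 servings → $4.65.
orange only: max(11/1, 252/56) = 11 servings → $6.60.
kale + orange with both tight: 3.534 servings and 0.3981 servings → $4.48.
So the least-cost plan costs $4.48.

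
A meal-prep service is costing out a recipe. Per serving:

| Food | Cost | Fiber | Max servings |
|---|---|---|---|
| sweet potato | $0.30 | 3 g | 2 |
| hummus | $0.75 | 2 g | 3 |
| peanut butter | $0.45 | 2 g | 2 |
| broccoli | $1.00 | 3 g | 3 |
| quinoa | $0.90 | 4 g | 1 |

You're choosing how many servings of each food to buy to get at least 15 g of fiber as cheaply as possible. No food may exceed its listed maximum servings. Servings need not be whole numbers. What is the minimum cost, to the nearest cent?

$2.73

Cost per g of fiber: sweet potato $0.1000, peanut butter $0.2250, quinoa $0.2250, broccoli $0.3333, hummus $0.3750.
Take 2 servings of sweet potato: +6.0 g fiber for $0.60 (total $0.60, still need 9.0 g).
Take 2 servings of peanut butter: +4.0 g fiber for $0.90 (total $1.50, still need 5.0 g).
Take 1 serving of quinoa: +4.0 g fiber for $0.90 (total $2.40, still need 1.0 g).
Take 0.3333 servings of broccoli: +1.0 g fiber for $0.33 (total $2.73, still need 0.0 g).
Filling from the cheapest source first is optimal under one linear minimum: $2.73.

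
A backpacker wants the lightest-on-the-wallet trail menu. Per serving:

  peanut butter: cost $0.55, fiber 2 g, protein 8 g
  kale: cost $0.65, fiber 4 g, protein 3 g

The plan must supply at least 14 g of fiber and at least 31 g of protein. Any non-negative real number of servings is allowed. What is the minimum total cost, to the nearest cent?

$2.98

An LP optimum is at a vertex; with two nutrient constraints at most two foods are used. Check each candidate.
peanut butter only: max(14/2, 31/8) = 7 servings → $3.85.
kale only: max(14/4, 31/3) = 10.33 servings → $6.72.
peanut butter + kale with both tight: 3.154 servings and 1.923 servings → $2.98.
The minimum over all feasible corners is $2.98.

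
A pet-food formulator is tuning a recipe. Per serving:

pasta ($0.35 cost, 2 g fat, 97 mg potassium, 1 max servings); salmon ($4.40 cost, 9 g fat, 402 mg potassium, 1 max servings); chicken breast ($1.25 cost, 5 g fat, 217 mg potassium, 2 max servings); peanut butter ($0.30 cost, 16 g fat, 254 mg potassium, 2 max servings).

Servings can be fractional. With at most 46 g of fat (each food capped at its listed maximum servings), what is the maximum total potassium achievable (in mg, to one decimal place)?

Potassium per g fat: pasta 48.5, salmon 44.67, chicken breast 43.4, peanut butter 15.88.
Take 1 serving of pasta: uses 2 g fat, +97.0 mg potassium (running total 97.0 mg).
Take 1 serving of salmon: uses 9 g fat, +402.0 mg potassium (running total 499.0 mg).
Take 2 servings of chicken breast: uses 10 g fat, +434.0 mg potassium (running total 933.0 mg).
Take 1.562 servings of peanut butter: uses 25 g fat, +396.9 mg potassium (running total 1329.9 mg).
Greedy by best ratio exhausts the fat allowance optimally: 1329.9 mg.

1329.9 mg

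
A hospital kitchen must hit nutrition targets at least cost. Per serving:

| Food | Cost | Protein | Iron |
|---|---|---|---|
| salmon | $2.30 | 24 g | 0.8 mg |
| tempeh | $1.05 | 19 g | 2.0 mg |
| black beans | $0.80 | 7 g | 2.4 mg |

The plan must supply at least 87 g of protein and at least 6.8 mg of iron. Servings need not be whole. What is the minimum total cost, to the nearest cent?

Minimising a linear cost over {protein ≥ 87, iron ≥ 6.8, servings ≥ 0} — the optimum is at a vertex, using one or two foods.
salmon only: max(87/24, 6.8/0.8) = 8.5 servings → $19.55.
tempeh only: max(87/19, 6.8/2.0) = 4.579 servings → $4.81.
black beans only: max(87/7, 6.8/2.4) = 12.43 servings → $9.94.
salmon + tempeh with both tight: 1.366 servings and 2.854 servings → $6.14.
salmon + black beans with both tight: 3.1 servings and 1.8 servings → $8.57.
tempeh + black beans with both targets exact would need a negative amount; discard.
The minimum over all feasible corners is $4.81.

$4.81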